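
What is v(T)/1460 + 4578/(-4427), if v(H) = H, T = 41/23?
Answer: -153547733/148658660 ≈ -1.0329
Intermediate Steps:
T = 41/23 (T = 41*(1/23) = 41/23 ≈ 1.7826)
v(T)/1460 + 4578/(-4427) = (41/23)/1460 + 4578/(-4427) = (41/23)*(1/1460) + 4578*(-1/4427) = 41/33580 - 4578/4427 = -153547733/148658660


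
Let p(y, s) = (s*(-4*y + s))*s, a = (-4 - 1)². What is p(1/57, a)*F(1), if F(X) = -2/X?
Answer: -1776250/57 ≈ -31162.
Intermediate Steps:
a = 25 (a = (-5)² = 25)
p(y, s) = s²*(s - 4*y) (p(y, s) = (s*(s - 4*y))*s = s²*(s - 4*y))
p(1/57, a)*F(1) = (25²*(25 - 4/57))*(-2/1) = (625*(25 - 4*1/57))*(-2*1) = (625*(25 - 4/57))*(-2) = (625*(1421/57))*(-2) = (888125/57)*(-2) = -1776250/57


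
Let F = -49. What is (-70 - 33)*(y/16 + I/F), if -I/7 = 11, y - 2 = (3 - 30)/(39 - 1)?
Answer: -724193/4256 ≈ -170.16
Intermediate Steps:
y = 49/38 (y = 2 + (3 - 30)/(39 - 1) = 2 - 27/38 = 49/38 ≈ 1.2895)
I = -77 (I = -7*11 = -77)
(-70 - 33)*(y/16 + I/F) = (-70 - 33)*((49/38)/16 - 77/(-49)) = -103*((49/38)*(1/16) - 77*(-1/49)) = -103*(49/608 + 11/7) = -103*7031/4256 = -724193/4256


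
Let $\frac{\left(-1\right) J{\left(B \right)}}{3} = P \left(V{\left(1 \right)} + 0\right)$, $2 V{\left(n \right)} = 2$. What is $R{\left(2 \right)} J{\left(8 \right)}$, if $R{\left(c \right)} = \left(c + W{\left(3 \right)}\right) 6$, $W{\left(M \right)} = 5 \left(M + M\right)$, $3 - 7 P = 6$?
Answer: $\frac{1728}{7} \approx 246.86$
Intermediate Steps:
$P = - \frac{3}{7}$ ($P = \frac{3}{7} - \frac{6}{7} = - \frac{3}{7} \approx -0.42857$)
$V{\left(n \right)} = 1$ ($V{\left(n \right)} = \frac{1}{2} \cdot 2 = 1$)
$W{\left(M \right)} = 10 M$ ($W{\left(M \right)} = 5 \cdot 2 M = 10 M$)
$J{\left(B \right)} = \frac{9}{7}$ ($J{\left(B \right)} = - 3 \left(- \frac{3 \left(1 + 0\right)}{7}\right) = - 3 \left(\left(- \frac{3}{7}\right) 1\right) = \left(-3\right) \left(- \frac{3}{7}\right) = \frac{9}{7}$)
$R{\left(c \right)} = 180 + 6 c$ ($R{\left(c \right)} = \left(c + 10 \cdot 3\right) 6 = \left(c + 30\right) 6 = \left(30 + c\right) 6 = 180 + 6 c$)
$R{\left(2 \right)} J{\left(8 \right)} = \left(180 + 6 \cdot 2\right) \frac{9}{7} = \left(180 + 12\right) \frac{9}{7} = 192 \cdot \frac{9}{7} = \frac{1728}{7}$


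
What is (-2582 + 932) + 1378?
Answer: -272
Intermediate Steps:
(-2582 + 932) + 1378 = -1650 + 1378 = -272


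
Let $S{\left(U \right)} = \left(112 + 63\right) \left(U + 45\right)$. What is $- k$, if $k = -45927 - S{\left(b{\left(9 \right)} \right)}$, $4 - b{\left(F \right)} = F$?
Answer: $52927$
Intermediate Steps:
$b{\left(F \right)} = 4 - F$
$S{\left(U \right)} = 7875 + 175 U$ ($S{\left(U \right)} = 175 \left(45 + U\right) = 7875 + 175 U$)
$k = -52927$ ($k = -45927 - \left(7875 + 175 \left(4 - 9\right)\right) = -45927 - \left(7875 + 175 \left(-5\right)\right) = -45927 - \left(7875 - 875\right) = -45927 - 7000 = -52927$)
$- k = \left(-1\right) \left(-52927\right) = 52927$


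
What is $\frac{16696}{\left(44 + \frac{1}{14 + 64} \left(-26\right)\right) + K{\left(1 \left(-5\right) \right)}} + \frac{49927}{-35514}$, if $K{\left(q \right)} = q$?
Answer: $\frac{443258425}{1029906} \approx 430.39$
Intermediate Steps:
$\frac{16696}{\left(44 + \frac{1}{14 + 64} \left(-26\right)\right) + K{\left(1 \left(-5\right) \right)}} + \frac{49927}{-35514} = \frac{16696}{\left(44 + \frac{1}{14 + 64} \left(-26\right)\right) + 1 \left(-5\right)} + \frac{49927}{-35514} = \frac{16696}{\left(44 + \frac{1}{78} \left(-26\right)\right) - 5} + 49927 \left(- \frac{1}{35514}\right) = \frac{16696}{\left(44 + \frac{1}{78} \left(-26\right)\right) - 5} - \frac{49927}{35514} = \frac{16696}{\left(44 - \frac{1}{3}\right) - 5} - \frac{49927}{35514} = \frac{16696}{\frac{131}{3} - 5} - \frac{49927}{35514} = \frac{16696}{\frac{116}{3}} - \frac{49927}{35514} = 16696 \cdot \frac{3}{116} - \frac{49927}{35514} = \frac{12522}{29} - \frac{49927}{35514} = \frac{443258425}{1029906}$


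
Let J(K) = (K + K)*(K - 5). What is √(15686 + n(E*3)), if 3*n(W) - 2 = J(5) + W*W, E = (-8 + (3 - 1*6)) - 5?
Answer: 2*√37023/3 ≈ 128.28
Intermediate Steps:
J(K) = 2*K*(-5 + K) (J(K) = (2*K)*(-5 + K) = 2*K*(-5 + K))
E = -16 (E = (-8 + (3 - 6)) - 5 = (-8 - 3) - 5 = -11 - 5 = -16)
n(W) = ⅔ + W²/3 (n(W) = ⅔ + (2*5*(-5 + 5) + W*W)/3 = ⅔ + (2*5*0 + W²)/3 = ⅔ + (0 + W²)/3 = ⅔ + W²/3)
√(15686 + n(E*3)) = √(15686 + (⅔ + (-16*3)²/3)) = √(15686 + (⅔ + (⅓)*(-48)²)) = √(15686 + (⅔ + (⅓)*2304)) = √(15686 + (⅔ + 768)) = √(15686 + 2306/3) = √(49364/3) = 2*√37023/3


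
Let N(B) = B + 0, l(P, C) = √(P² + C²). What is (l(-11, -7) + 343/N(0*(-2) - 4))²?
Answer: 120369/16 - 343*√170/2 ≈ 5287.0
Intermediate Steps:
l(P, C) = √(C² + P²)
N(B) = B
(l(-11, -7) + 343/N(0*(-2) - 4))² = (√((-7)² + (-11)²) + 343/(0*(-2) - 4))² = (√(49 + 121) + 343/(0 - 4))² = (√170 + 343/(-4))² = (√170 + 343*(-¼))² = (√170 - 343/4)² = (-343/4 + √170)²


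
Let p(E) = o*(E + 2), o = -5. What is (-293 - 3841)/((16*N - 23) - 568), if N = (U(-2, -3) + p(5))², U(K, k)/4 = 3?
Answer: -4134/7873 ≈ -0.52509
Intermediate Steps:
p(E) = -10 - 5*E (p(E) = -5*(E + 2) = -5*(2 + E) = -10 - 5*E)
U(K, k) = 12 (U(K, k) = 4*3 = 12)
N = 529 (N = (12 + (-10 - 5*5))² = (12 + (-10 - 25))² = (12 - 35)² = (-23)² = 529)
(-293 - 3841)/((16*N - 23) - 568) = (-293 - 3841)/((16*529 - 23) - 568) = -4134/((8464 - 23) - 568) = -4134/(8441 - 568) = -4134/7873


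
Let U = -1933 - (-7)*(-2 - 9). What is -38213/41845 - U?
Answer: 84070237/41845 ≈ 2009.1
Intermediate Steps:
U = -2010 (U = -1933 - (-7)*(-11) = -1933 - 1*77 = -1933 - 77 = -2010)
-38213/41845 - U = -38213/41845 - 1*(-2010) = -38213*1/41845 + 2010 = -38213/41845 + 2010 = 84070237/41845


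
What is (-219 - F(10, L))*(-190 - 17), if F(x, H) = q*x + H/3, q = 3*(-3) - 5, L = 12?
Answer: 17181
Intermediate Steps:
q = -14 (q = -9 - 5 = -14)
F(x, H) = -14*x + H/3
(-219 - F(10, L))*(-190 - 17) = (-219 - (-14*10 + (⅓)*12))*(-190 - 17) = (-219 - (-140 + 4))*(-207) = (-219 - 1*(-136))*(-207) = (-219 + 136)*(-207) = -83*(-207) = 17181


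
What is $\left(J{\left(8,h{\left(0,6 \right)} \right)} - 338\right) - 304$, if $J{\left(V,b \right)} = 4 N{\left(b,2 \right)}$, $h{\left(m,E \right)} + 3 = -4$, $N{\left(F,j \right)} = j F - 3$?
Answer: $-710$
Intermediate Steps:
$N{\left(F,j \right)} = -3 + F j$ ($N{\left(F,j \right)} = F j - 3 = -3 + F j$)
$h{\left(m,E \right)} = -7$ ($h{\left(m,E \right)} = -3 - 4 = -7$)
$J{\left(V,b \right)} = -12 + 8 b$ ($J{\left(V,b \right)} = 4 \left(-3 + b 2\right) = 4 \left(-3 + 2 b\right) = -12 + 8 b$)
$\left(J{\left(8,h{\left(0,6 \right)} \right)} - 338\right) - 304 = \left(\left(-12 + 8 \left(-7\right)\right) - 338\right) - 304 = \left(\left(-12 - 56\right) - 338\right) - 304 = \left(-68 - 338\right) - 304 = -406 - 304 = -710$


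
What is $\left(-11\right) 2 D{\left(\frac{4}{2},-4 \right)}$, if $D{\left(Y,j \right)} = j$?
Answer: $88$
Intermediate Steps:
$\left(-11\right) 2 D{\left(\frac{4}{2},-4 \right)} = \left(-11\right) 2 \left(-4\right) = \left(-22\right) \left(-4\right) = 88$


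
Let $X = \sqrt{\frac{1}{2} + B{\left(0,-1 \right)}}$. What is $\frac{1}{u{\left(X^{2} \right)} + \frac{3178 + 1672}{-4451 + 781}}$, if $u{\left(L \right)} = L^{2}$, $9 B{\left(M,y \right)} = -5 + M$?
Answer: $- \frac{118908}{156773} \approx -0.75847$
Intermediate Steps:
$B{\left(M,y \right)} = - \frac{5}{9} + \frac{M}{9}$ ($B{\left(M,y \right)} = \frac{-5 + M}{9} = - \frac{5}{9} + \frac{M}{9}$)
$X = \frac{i \sqrt{2}}{6}$ ($X = \sqrt{\frac{1}{2} + \left(- \frac{5}{9} + \frac{1}{9} \cdot 0\right)} = \sqrt{\frac{1}{2} + \left(- \frac{5}{9} + 0\right)} = \sqrt{\frac{1}{2} - \frac{5}{9}} = \sqrt{- \frac{1}{18}} = \frac{i \sqrt{2}}{6} \approx 0.2357 i$)
$\frac{1}{u{\left(X^{2} \right)} + \frac{3178 + 1672}{-4451 + 781}} = \frac{1}{\left(\left(\frac{i \sqrt{2}}{6}\right)^{2}\right)^{2} + \frac{3178 + 1672}{-4451 + 781}} = \frac{1}{\left(- \frac{1}{18}\right)^{2} + \frac{4850}{-3670}} = \frac{1}{\frac{1}{324} + 4850 \left(- \frac{1}{3670}\right)} = \frac{1}{\frac{1}{324} - \frac{485}{367}} = \frac{1}{- \frac{156773}{118908}} = - \frac{118908}{156773}$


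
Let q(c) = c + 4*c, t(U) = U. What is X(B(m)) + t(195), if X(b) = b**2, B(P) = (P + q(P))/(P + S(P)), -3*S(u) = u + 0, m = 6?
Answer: 276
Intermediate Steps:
q(c) = 5*c
S(u) = -u/3 (S(u) = -(u + 0)/3 = -u/3)
B(P) = 9 (B(P) = (P + 5*P)/(P - P/3) = (6*P)/((2*P/3)) = (6*P)*(3/(2*P)) = 9)
X(B(m)) + t(195) = 9**2 + 195 = 81 + 195 = 276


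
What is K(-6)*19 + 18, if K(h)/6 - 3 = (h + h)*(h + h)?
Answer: 16776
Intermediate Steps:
K(h) = 18 + 24*h² (K(h) = 18 + 6*((h + h)*(h + h)) = 18 + 6*((2*h)*(2*h)) = 18 + 6*(4*h²) = 18 + 24*h²)
K(-6)*19 + 18 = (18 + 24*(-6)²)*19 + 18 = (18 + 24*36)*19 + 18 = (18 + 864)*19 + 18 = 882*19 + 18 = 16758 + 18 = 16776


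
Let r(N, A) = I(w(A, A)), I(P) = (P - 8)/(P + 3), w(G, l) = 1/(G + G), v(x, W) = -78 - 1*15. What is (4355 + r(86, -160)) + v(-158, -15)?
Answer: 4084697/959 ≈ 4259.3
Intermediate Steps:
v(x, W) = -93 (v(x, W) = -78 - 15 = -93)
w(G, l) = 1/(2*G)
I(P) = (-8 + P)/(3 + P)
r(N, A) = (-8 + 1/(2*A))/(3 + 1/(2*A))
(4355 + r(86, -160)) + v(-158, -15) = (4355 + (1 - 16*(-160))/(1 + 6*(-160))) - 93 = (4355 + (1 + 2560)/(1 - 960)) - 93 = (4355 + 2561/(-959)) - 93 = (4355 - 1/959*2561) - 93 = (4355 - 2561/959) - 93 = 4173884/959 - 93 = 4084697/959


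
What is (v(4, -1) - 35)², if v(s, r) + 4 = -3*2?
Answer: 2025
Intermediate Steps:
v(s, r) = -10 (v(s, r) = -4 - 3*2 = -4 - 6 = -10)
(v(4, -1) - 35)² = (-10 - 35)² = (-45)² = 2025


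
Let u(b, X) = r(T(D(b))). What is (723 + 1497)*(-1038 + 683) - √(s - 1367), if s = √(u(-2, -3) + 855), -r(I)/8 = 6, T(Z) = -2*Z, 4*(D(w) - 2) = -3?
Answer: -788100 - I*√(1367 - √807) ≈ -7.881e+5 - 36.587*I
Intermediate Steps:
D(w) = 5/4 (D(w) = 2 + (¼)*(-3) = 2 - ¾ = 5/4)
r(I) = -48 (r(I) = -8*6 = -48)
u(b, X) = -48
s = √807 (s = √(-48 + 855) = √807 ≈ 28.408)
(723 + 1497)*(-1038 + 683) - √(s - 1367) = (723 + 1497)*(-1038 + 683) - √(√807 - 1367) = 2220*(-355) - √(-1367 + √807) = -788100 - √(-1367 + √807)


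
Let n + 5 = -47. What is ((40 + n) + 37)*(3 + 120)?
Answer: 3075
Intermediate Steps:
n = -52 (n = -5 - 47 = -52)
((40 + n) + 37)*(3 + 120) = ((40 - 52) + 37)*(3 + 120) = (-12 + 37)*123 = 25*123 = 3075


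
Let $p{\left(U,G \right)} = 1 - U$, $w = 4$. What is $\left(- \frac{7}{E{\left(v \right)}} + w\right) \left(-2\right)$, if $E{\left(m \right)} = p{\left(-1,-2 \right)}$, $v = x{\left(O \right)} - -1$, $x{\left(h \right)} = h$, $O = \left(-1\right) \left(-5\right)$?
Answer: $-1$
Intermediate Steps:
$O = 5$
$v = 6$ ($v = 5 - -1 = 5 + 1 = 6$)
$E{\left(m \right)} = 2$ ($E{\left(m \right)} = 1 - -1 = 1 + 1 = 2$)
$\left(- \frac{7}{E{\left(v \right)}} + w\right) \left(-2\right) = \left(- \frac{7}{2} + 4\right) \left(-2\right) = \frac{1}{2} \left(-2\right) = -1$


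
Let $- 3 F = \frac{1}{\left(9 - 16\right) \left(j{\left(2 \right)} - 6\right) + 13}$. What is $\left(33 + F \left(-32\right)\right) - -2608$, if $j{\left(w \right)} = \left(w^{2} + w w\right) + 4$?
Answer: $\frac{229735}{87} \approx 2640.6$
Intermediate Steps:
$j{\left(w \right)} = 4 + 2 w^{2}$ ($j{\left(w \right)} = \left(w^{2} + w^{2}\right) + 4 = 2 w^{2} + 4 = 4 + 2 w^{2}$)
$F = \frac{1}{87}$ ($F = - \frac{1}{3 \left(\left(9 - 16\right) \left(\left(4 + 2 \cdot 2^{2}\right) - 6\right) + 13\right)} = - \frac{1}{3 \left(- 7 \left(\left(4 + 2 \cdot 4\right) - 6\right) + 13\right)} = - \frac{1}{3 \left(- 7 \left(\left(4 + 8\right) - 6\right) + 13\right)} = - \frac{1}{3 \left(- 7 \left(12 - 6\right) + 13\right)} = - \frac{1}{3 \left(\left(-7\right) 6 + 13\right)} = - \frac{1}{3 \left(-42 + 13\right)} = - \frac{1}{3 \left(-29\right)} = \left(- \frac{1}{3}\right) \left(- \frac{1}{29}\right) = \frac{1}{87} \approx 0.011494$)
$\left(33 + F \left(-32\right)\right) - -2608 = \left(33 + \frac{1}{87} \left(-32\right)\right) - -2608 = \left(33 - \frac{32}{87}\right) + 2608 = \frac{2839}{87} + 2608 = \frac{229735}{87}$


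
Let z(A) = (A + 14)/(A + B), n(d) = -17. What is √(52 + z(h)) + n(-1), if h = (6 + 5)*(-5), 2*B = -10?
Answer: -17 + √47415/30 ≈ -9.7417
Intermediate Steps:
B = -5 (B = (½)*(-10) = -5)
h = -55 (h = 11*(-5) = -55)
z(A) = (14 + A)/(-5 + A) (z(A) = (A + 14)/(A - 5) = (14 + A)/(-5 + A))
√(52 + z(h)) + n(-1) = √(52 + (14 - 55)/(-5 - 55)) - 17 = √(52 - 41/(-60)) - 17 = √(52 - 1/60*(-41)) - 17 = √(52 + 41/60) - 17 = √(3161/60) - 17 = √47415/30 - 17 = -17 + √47415/30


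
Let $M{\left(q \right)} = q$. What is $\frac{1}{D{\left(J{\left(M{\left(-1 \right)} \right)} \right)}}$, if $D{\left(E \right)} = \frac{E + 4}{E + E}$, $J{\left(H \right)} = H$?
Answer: $- \frac{2}{3} \approx -0.66667$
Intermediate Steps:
$D{\left(E \right)} = \frac{4 + E}{2 E}$
$\frac{1}{D{\left(J{\left(M{\left(-1 \right)} \right)} \right)}} = \frac{1}{\frac{1}{2} \frac{1}{-1} \left(4 - 1\right)} = \frac{1}{\frac{1}{2} \left(-1\right) 3} = \frac{1}{- \frac{3}{2}} = - \frac{2}{3}$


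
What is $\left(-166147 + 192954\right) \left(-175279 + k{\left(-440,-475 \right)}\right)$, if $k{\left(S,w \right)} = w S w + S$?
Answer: $-2665975424233$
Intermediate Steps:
$k{\left(S,w \right)} = S + S w^{2}$ ($k{\left(S,w \right)} = S w w + S = S w^{2} + S = S + S w^{2}$)
$\left(-166147 + 192954\right) \left(-175279 + k{\left(-440,-475 \right)}\right) = \left(-166147 + 192954\right) \left(-175279 - 440 \left(1 + \left(-475\right)^{2}\right)\right) = 26807 \left(-175279 - 440 \left(1 + 225625\right)\right) = 26807 \left(-175279 - 99275440\right) = 26807 \left(-99450719\right) = -2665975424233$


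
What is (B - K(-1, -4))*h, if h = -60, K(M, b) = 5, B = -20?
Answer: 1500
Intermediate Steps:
(B - K(-1, -4))*h = (-20 - 1*5)*(-60) = (-20 - 5)*(-60) = -25*(-60) = 1500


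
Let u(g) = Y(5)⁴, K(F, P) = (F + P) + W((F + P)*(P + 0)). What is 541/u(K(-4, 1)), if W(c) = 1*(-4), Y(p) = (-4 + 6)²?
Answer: 541/256 ≈ 2.1133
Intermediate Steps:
Y(p) = 4 (Y(p) = 2² = 4)
W(c) = -4
K(F, P) = -4 + F + P (K(F, P) = (F + P) - 4 = -4 + F + P)
u(g) = 256 (u(g) = 4⁴ = 256)
541/u(K(-4, 1)) = 541/256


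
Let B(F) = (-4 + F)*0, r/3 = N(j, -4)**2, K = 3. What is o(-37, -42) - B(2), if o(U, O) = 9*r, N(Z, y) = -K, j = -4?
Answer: 243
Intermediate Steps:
N(Z, y) = -3 (N(Z, y) = -1*3 = -3)
r = 27 (r = 3*(-3)**2 = 3*9 = 27)
B(F) = 0
o(U, O) = 243 (o(U, O) = 9*27 = 243)
o(-37, -42) - B(2) = 243 - 1*0 = 243 + 0 = 243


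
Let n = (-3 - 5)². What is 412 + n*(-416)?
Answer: -26212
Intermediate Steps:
n = 64 (n = (-8)² = 64)
412 + n*(-416) = 412 + 64*(-416) = 412 - 26624 = -26212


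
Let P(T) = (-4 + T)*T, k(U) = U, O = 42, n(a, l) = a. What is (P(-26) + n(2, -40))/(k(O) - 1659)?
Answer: -782/1617 ≈ -0.48361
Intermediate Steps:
P(T) = T*(-4 + T)
(P(-26) + n(2, -40))/(k(O) - 1659) = (-26*(-4 - 26) + 2)/(42 - 1659) = (-26*(-30) + 2)/(-1617) = (780 + 2)*(-1/1617) = 782*(-1/1617) = -782/1617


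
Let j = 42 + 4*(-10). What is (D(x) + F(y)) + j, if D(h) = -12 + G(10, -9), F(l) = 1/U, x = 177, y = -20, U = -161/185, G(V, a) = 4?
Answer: -1151/161 ≈ -7.1491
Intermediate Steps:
U = -161/185 (U = -161*1/185 = -161/185 ≈ -0.87027)
j = 2 (j = 42 - 40 = 2)
F(l) = -185/161 (F(l) = 1/(-161/185) = -185/161)
D(h) = -8 (D(h) = -12 + 4 = -8)
(D(x) + F(y)) + j = (-8 - 185/161) + 2 = -1473/161 + 2 = -1151/161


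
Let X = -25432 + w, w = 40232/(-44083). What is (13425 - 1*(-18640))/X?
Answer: -1413521395/1121159088 ≈ -1.2608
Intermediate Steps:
w = -40232/44083 (w = 40232*(-1/44083) = -40232/44083 ≈ -0.91264)
X = -1121159088/44083 (X = -25432 - 40232/44083 = -1121159088/44083 ≈ -25433.)
(13425 - 1*(-18640))/X = (13425 - 1*(-18640))/(-1121159088/44083) = (13425 + 18640)*(-44083/1121159088) = 32065*(-44083/1121159088) = -1413521395/1121159088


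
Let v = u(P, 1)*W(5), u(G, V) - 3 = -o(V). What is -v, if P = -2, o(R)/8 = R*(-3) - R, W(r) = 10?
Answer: -350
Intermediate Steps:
o(R) = -32*R (o(R) = 8*(R*(-3) - R) = 8*(-3*R - R) = 8*(-4*R) = -32*R)
u(G, V) = 3 + 32*V (u(G, V) = 3 - (-32)*V = 3 + 32*V)
v = 350 (v = (3 + 32*1)*10 = (3 + 32)*10 = 35*10 = 350)
-v = -1*350 = -350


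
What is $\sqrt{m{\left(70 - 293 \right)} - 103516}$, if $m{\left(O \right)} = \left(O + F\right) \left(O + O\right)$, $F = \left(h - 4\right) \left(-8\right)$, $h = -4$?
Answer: $i \sqrt{32602} \approx 180.56 i$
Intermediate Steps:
$F = 64$ ($F = \left(-4 - 4\right) \left(-8\right) = \left(-8\right) \left(-8\right) = 64$)
$m{\left(O \right)} = 2 O \left(64 + O\right)$ ($m{\left(O \right)} = \left(O + 64\right) \left(O + O\right) = \left(64 + O\right) 2 O = 2 O \left(64 + O\right)$)
$\sqrt{m{\left(70 - 293 \right)} - 103516} = \sqrt{2 \left(70 - 293\right) \left(64 + \left(70 - 293\right)\right) - 103516} = \sqrt{2 \left(-223\right) \left(64 - 223\right) - 103516} = \sqrt{2 \left(-223\right) \left(-159\right) - 103516} = \sqrt{70914 - 103516} = \sqrt{-32602} = i \sqrt{32602}$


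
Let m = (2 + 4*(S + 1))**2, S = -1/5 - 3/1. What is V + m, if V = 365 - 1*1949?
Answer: -38444/25 ≈ -1537.8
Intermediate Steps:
S = -16/5 (S = -1*1/5 - 3*1 = -1/5 - 3 = -16/5 ≈ -3.2000)
V = -1584 (V = 365 - 1949 = -1584)
m = 1156/25 (m = (2 + 4*(-16/5 + 1))**2 = (2 + 4*(-11/5))**2 = (2 - 44/5)**2 = (-34/5)**2 = 1156/25 ≈ 46.240)
V + m = -1584 + 1156/25 = -38444/25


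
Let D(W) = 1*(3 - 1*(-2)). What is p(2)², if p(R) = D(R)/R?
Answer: 25/4 ≈ 6.2500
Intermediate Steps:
D(W) = 5 (D(W) = 1*(3 + 2) = 1*5 = 5)
p(R) = 5/R
p(2)² = (5/2)² = 25/4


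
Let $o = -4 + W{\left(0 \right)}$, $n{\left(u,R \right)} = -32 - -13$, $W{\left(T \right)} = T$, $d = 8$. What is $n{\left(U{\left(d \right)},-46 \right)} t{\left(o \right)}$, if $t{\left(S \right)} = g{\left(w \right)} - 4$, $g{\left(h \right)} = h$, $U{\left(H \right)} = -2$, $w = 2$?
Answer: $38$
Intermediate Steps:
$n{\left(u,R \right)} = -19$ ($n{\left(u,R \right)} = -32 + 13 = -19$)
$o = -4$ ($o = -4 + 0 = -4$)
$t{\left(S \right)} = -2$ ($t{\left(S \right)} = 2 - 4 = -2$)
$n{\left(U{\left(d \right)},-46 \right)} t{\left(o \right)} = \left(-19\right) \left(-2\right) = 38$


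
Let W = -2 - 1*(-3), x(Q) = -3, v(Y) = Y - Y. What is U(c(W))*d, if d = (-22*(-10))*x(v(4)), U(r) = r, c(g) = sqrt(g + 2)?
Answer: -660*sqrt(3) ≈ -1143.2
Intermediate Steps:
v(Y) = 0
W = 1 (W = -2 + 3 = 1)
c(g) = sqrt(2 + g)
d = -660 (d = -22*(-10)*(-3) = 220*(-3) = -660)
U(c(W))*d = sqrt(2 + 1)*(-660) = sqrt(3)*(-660) = -660*sqrt(3)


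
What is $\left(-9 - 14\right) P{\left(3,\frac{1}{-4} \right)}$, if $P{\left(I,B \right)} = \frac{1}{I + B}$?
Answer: $- \frac{92}{11} \approx -8.3636$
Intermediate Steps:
$P{\left(I,B \right)} = \frac{1}{B + I}$
$\left(-9 - 14\right) P{\left(3,\frac{1}{-4} \right)} = \frac{-9 - 14}{\frac{1}{-4} + 3} = - \frac{23}{- \frac{1}{4} + 3} = - \frac{23}{\frac{11}{4}} = \left(-23\right) \frac{4}{11} = - \frac{92}{11}$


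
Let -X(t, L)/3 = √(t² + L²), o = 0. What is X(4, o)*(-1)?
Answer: 12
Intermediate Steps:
X(t, L) = -3*√(L² + t²) (X(t, L) = -3*√(t² + L²) = -3*√(L² + t²))
X(4, o)*(-1) = -3*√(0² + 4²)*(-1) = -3*√(0 + 16)*(-1) = -3*√16*(-1) = -3*4*(-1) = -12*(-1) = 12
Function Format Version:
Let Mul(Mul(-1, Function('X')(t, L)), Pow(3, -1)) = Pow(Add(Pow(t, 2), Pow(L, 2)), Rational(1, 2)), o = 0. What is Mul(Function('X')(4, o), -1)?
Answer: 12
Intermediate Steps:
Function('X')(t, L) = Mul(-3, Pow(Add(Pow(L, 2), Pow(t, 2)), Rational(1, 2))) (Function('X')(t, L) = Mul(-3, Pow(Add(Pow(t, 2), Pow(L, 2)), Rational(1, 2))) = Mul(-3, Pow(Add(Pow(L, 2), Pow(t, 2)), Rational(1, 2))))
Mul(Function('X')(4, o), -1) = Mul(Mul(-3, Pow(Add(Pow(0, 2), Pow(4, 2)), Rational(1, 2))), -1) = Mul(Mul(-3, Pow(Add(0, 16), Rational(1, 2))), -1) = Mul(Mul(-3, Pow(16, Rational(1, 2))), -1) = Mul(Mul(-3, 4), -1) = Mul(-12, -1) = 12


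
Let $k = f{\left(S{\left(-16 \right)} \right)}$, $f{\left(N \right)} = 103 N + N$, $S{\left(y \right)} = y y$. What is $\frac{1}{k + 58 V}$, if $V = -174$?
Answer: $\frac{1}{16532} \approx 6.0489 \cdot 10^{-5}$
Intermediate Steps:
$S{\left(y \right)} = y^{2}$
$f{\left(N \right)} = 104 N$
$k = 26624$ ($k = 104 \left(-16\right)^{2} = 104 \cdot 256 = 26624$)
$\frac{1}{k + 58 V} = \frac{1}{26624 + 58 \left(-174\right)} = \frac{1}{26624 - 10092} = \frac{1}{16532}$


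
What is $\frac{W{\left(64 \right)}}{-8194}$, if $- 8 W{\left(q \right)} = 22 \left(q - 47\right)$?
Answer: $\frac{11}{1928} \approx 0.0057054$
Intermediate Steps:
$W{\left(q \right)} = \frac{517}{4} - \frac{11 q}{4}$ ($W{\left(q \right)} = - \frac{22 \left(q - 47\right)}{8} = - \frac{22 \left(-47 + q\right)}{8} = - \frac{-1034 + 22 q}{8} = \frac{517}{4} - \frac{11 q}{4}$)
$\frac{W{\left(64 \right)}}{-8194} = \frac{\frac{517}{4} - 176}{-8194} = \left(\frac{517}{4} - 176\right) \left(- \frac{1}{8194}\right) = \left(- \frac{187}{4}\right) \left(- \frac{1}{8194}\right) = \frac{11}{1928}$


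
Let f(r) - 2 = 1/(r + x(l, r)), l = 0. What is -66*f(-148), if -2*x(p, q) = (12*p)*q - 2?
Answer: -6446/49 ≈ -131.55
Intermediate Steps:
x(p, q) = 1 - 6*p*q (x(p, q) = -((12*p)*q - 2)/2 = -(12*p*q - 2)/2 = -(-2 + 12*p*q)/2 = 1 - 6*p*q)
f(r) = 2 + 1/(1 + r) (f(r) = 2 + 1/(r + (1 - 6*0*r)) = 2 + 1/(r + (1 + 0)) = 2 + 1/(r + 1) = 2 + 1/(1 + r))
-66*f(-148) = -66*(3 + 2*(-148))/(1 - 148) = -66*(3 - 296)/(-147) = -(-22)*(-293)/49 = -66*293/147 = -6446/49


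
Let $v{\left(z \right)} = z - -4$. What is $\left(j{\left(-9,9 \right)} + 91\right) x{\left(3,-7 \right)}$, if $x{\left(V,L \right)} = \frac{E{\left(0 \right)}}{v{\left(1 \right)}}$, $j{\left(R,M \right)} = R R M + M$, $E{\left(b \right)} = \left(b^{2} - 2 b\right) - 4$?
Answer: $- \frac{3316}{5} \approx -663.2$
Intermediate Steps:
$v{\left(z \right)} = 4 + z$ ($v{\left(z \right)} = z + 4 = 4 + z$)
$E{\left(b \right)} = -4 + b^{2} - 2 b$
$j{\left(R,M \right)} = M + M R^{2}$ ($j{\left(R,M \right)} = R^{2} M + M = M R^{2} + M = M + M R^{2}$)
$x{\left(V,L \right)} = - \frac{4}{5}$ ($x{\left(V,L \right)} = \frac{-4 + 0^{2} - 0}{4 + 1} = \frac{-4 + 0 + 0}{5} = \left(-4\right) \frac{1}{5} = - \frac{4}{5}$)
$\left(j{\left(-9,9 \right)} + 91\right) x{\left(3,-7 \right)} = \left(9 \left(1 + \left(-9\right)^{2}\right) + 91\right) \left(- \frac{4}{5}\right) = \left(9 \left(1 + 81\right) + 91\right) \left(- \frac{4}{5}\right) = \left(9 \cdot 82 + 91\right) \left(- \frac{4}{5}\right) = \left(738 + 91\right) \left(- \frac{4}{5}\right) = 829 \left(- \frac{4}{5}\right) = - \frac{3316}{5}$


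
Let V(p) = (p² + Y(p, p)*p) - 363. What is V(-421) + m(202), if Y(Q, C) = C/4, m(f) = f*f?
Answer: 1047969/4 ≈ 2.6199e+5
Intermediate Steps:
m(f) = f²
Y(Q, C) = C/4 (Y(Q, C) = C*(¼) = C/4)
V(p) = -363 + 5*p²/4 (V(p) = (p² + (p/4)*p) - 363 = (p² + p²/4) - 363 = 5*p²/4 - 363 = -363 + 5*p²/4)
V(-421) + m(202) = (-363 + (5/4)*(-421)²) + 202² = (-363 + (5/4)*177241) + 40804 = (-363 + 886205/4) + 40804 = 884753/4 + 40804 = 1047969/4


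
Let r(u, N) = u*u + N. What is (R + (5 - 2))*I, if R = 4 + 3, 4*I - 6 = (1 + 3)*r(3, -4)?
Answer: 65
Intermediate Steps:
r(u, N) = N + u**2 (r(u, N) = u**2 + N = N + u**2)
I = 13/2 (I = 3/2 + ((1 + 3)*(-4 + 3**2))/4 = 3/2 + (4*(-4 + 9))/4 = 3/2 + (4*5)/4 = 3/2 + (1/4)*20 = 3/2 + 5 = 13/2 ≈ 6.5000)
R = 7
(R + (5 - 2))*I = (7 + (5 - 2))*(13/2) = (7 + 3)*(13/2) = 10*(13/2) = 65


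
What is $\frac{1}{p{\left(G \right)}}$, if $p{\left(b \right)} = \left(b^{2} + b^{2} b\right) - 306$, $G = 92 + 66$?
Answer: $\frac{1}{3968970} \approx 2.5195 \cdot 10^{-7}$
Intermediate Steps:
$G = 158$
$p{\left(b \right)} = -306 + b^{2} + b^{3}$ ($p{\left(b \right)} = \left(b^{2} + b^{3}\right) - 306 = -306 + b^{2} + b^{3}$)
$\frac{1}{p{\left(G \right)}} = \frac{1}{-306 + 158^{2} + 158^{3}} = \frac{1}{-306 + 24964 + 3944312} = \frac{1}{3968970}$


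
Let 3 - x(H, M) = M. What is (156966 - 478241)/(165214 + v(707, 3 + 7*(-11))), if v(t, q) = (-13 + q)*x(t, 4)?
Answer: -321275/165301 ≈ -1.9436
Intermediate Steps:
x(H, M) = 3 - M
v(t, q) = 13 - q (v(t, q) = (-13 + q)*(3 - 1*4) = (-13 + q)*(3 - 4) = (-13 + q)*(-1) = 13 - q)
(156966 - 478241)/(165214 + v(707, 3 + 7*(-11))) = (156966 - 478241)/(165214 + (13 - (3 + 7*(-11)))) = -321275/(165214 + (13 - (3 - 77))) = -321275/(165214 + (13 - 1*(-74))) = -321275/(165214 + (13 + 74)) = -321275/(165214 + 87) = -321275/165301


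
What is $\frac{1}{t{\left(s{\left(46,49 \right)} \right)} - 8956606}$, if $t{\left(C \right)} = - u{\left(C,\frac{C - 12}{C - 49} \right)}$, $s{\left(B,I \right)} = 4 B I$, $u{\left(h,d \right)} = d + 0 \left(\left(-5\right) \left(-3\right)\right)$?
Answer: $- \frac{8967}{80313895006} \approx -1.1165 \cdot 10^{-7}$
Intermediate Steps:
$u{\left(h,d \right)} = d$ ($u{\left(h,d \right)} = d + 0 \cdot 15 = d + 0 = d$)
$s{\left(B,I \right)} = 4 B I$
$t{\left(C \right)} = - \frac{-12 + C}{-49 + C}$ ($t{\left(C \right)} = - \frac{C - 12}{C - 49} = - \frac{-12 + C}{-49 + C}$)
$\frac{1}{t{\left(s{\left(46,49 \right)} \right)} - 8956606} = \frac{1}{\frac{12 - 4 \cdot 46 \cdot 49}{-49 + 4 \cdot 46 \cdot 49} - 8956606} = \frac{1}{\frac{12 - 9016}{-49 + 9016} - 8956606} = \frac{1}{\frac{12 - 9016}{8967} - 8956606} = \frac{1}{\frac{1}{8967} \left(-9004\right) - 8956606} = \frac{1}{- \frac{9004}{8967} - 8956606} = \frac{1}{- \frac{80313895006}{8967}} = - \frac{8967}{80313895006}$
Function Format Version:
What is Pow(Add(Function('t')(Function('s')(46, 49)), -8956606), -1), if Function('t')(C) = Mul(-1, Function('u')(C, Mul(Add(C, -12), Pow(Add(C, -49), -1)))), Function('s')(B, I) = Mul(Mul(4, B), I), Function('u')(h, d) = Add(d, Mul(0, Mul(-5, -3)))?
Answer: Rational(-8967, 80313895006) ≈ -1.1165e-7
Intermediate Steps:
Function('u')(h, d) = d (Function('u')(h, d) = Add(d, Mul(0, 15)) = Add(d, 0) = d)
Function('s')(B, I) = Mul(4, B, I)
Function('t')(C) = Mul(-1, Pow(Add(-49, C), -1), Add(-12, C)) (Function('t')(C) = Mul(-1, Mul(Add(C, -12), Pow(Add(C, -49), -1))) = Mul(-1, Mul(Add(-12, C), Pow(Add(-49, C), -1))) = Mul(-1, Mul(Pow(Add(-49, C), -1), Add(-12, C))) = Mul(-1, Pow(Add(-49, C), -1), Add(-12, C)))
Pow(Add(Function('t')(Function('s')(46, 49)), -8956606), -1) = Pow(Add(Mul(Pow(Add(-49, Mul(4, 46, 49)), -1), Add(12, Mul(-1, Mul(4, 46, 49)))), -8956606), -1) = Pow(Add(Mul(Pow(Add(-49, 9016), -1), Add(12, Mul(-1, 9016))), -8956606), -1) = Pow(Add(Mul(Pow(8967, -1), Add(12, -9016)), -8956606), -1) = Pow(Add(Mul(Rational(1, 8967), -9004), -8956606), -1) = Pow(Add(Rational(-9004, 8967), -8956606), -1) = Pow(Rational(-80313895006, 8967), -1) = Rational(-8967, 80313895006)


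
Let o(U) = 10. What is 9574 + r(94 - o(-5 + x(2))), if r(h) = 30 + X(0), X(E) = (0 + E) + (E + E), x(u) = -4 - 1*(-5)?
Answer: 9604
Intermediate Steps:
x(u) = 1 (x(u) = -4 + 5 = 1)
X(E) = 3*E (X(E) = E + 2*E = 3*E)
r(h) = 30 (r(h) = 30 + 3*0 = 30 + 0 = 30)
9574 + r(94 - o(-5 + x(2))) = 9574 + 30 = 9604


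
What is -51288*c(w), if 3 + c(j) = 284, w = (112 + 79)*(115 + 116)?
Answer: -14411928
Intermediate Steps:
w = 44121 (w = 191*231 = 44121)
c(j) = 281 (c(j) = -3 + 284 = 281)
-51288*c(w) = -51288/(1/281) = -51288/1/281 = -51288*281 = -14411928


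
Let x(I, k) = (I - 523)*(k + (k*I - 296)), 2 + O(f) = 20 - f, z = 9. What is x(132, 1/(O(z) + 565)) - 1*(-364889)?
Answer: 39403821/82 ≈ 4.8053e+5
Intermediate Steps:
O(f) = 18 - f (O(f) = -2 + (20 - f) = 18 - f)
x(I, k) = (-523 + I)*(-296 + k + I*k) (x(I, k) = (-523 + I)*(k + (I*k - 296)) = (-523 + I)*(k + (-296 + I*k)) = (-523 + I)*(-296 + k + I*k))
x(132, 1/(O(z) + 565)) - 1*(-364889) = (154808 - 523/((18 - 1*9) + 565) - 296*132 + 132²/((18 - 1*9) + 565) - 522*132/((18 - 1*9) + 565)) - 1*(-364889) = (154808 - 523/((18 - 9) + 565) - 39072 + 17424/((18 - 9) + 565) - 522*132/((18 - 9) + 565)) + 364889 = (154808 - 523/(9 + 565) - 39072 + 17424/(9 + 565) - 522*132/(9 + 565)) + 364889 = (154808 - 523/574 - 39072 + 17424/574 - 522*132/574) + 364889 = (154808 - 523*1/574 - 39072 + (1/574)*17424 - 522*132*1/574) + 364889 = (154808 - 523/574 - 39072 + 8712/287 - 34452/287) + 364889 = 9482923/82 + 364889 = 39403821/82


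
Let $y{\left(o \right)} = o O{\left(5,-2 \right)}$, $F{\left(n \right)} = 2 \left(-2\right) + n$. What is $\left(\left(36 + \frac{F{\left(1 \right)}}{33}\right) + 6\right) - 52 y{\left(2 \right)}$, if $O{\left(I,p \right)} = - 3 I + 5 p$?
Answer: $\frac{29061}{11} \approx 2641.9$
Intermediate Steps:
$F{\left(n \right)} = -4 + n$
$y{\left(o \right)} = - 25 o$ ($y{\left(o \right)} = o \left(\left(-3\right) 5 + 5 \left(-2\right)\right) = o \left(-15 - 10\right) = o \left(-25\right) = - 25 o$)
$\left(\left(36 + \frac{F{\left(1 \right)}}{33}\right) + 6\right) - 52 y{\left(2 \right)} = \left(\left(36 + \frac{-4 + 1}{33}\right) + 6\right) - 52 \left(\left(-25\right) 2\right) = \left(\left(36 - \frac{1}{11}\right) + 6\right) - -2600 = \left(\left(36 - \frac{1}{11}\right) + 6\right) + 2600 = \left(\frac{395}{11} + 6\right) + 2600 = \frac{461}{11} + 2600 = \frac{29061}{11}$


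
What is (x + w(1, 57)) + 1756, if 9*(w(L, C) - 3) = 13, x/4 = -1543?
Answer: -39704/9 ≈ -4411.6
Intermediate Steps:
x = -6172 (x = 4*(-1543) = -6172)
w(L, C) = 40/9 (w(L, C) = 3 + (⅑)*13 = 3 + 13/9 = 40/9)
(x + w(1, 57)) + 1756 = (-6172 + 40/9) + 1756 = -55508/9 + 1756 = -39704/9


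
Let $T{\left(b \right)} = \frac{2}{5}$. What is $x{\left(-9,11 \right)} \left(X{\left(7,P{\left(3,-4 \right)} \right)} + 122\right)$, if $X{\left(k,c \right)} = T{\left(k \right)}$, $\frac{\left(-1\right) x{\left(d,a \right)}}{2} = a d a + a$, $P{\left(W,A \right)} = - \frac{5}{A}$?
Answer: $\frac{1319472}{5} \approx 2.6389 \cdot 10^{5}$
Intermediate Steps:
$T{\left(b \right)} = \frac{2}{5}$ ($T{\left(b \right)} = 2 \cdot \frac{1}{5} = \frac{2}{5}$)
$x{\left(d,a \right)} = - 2 a - 2 d a^{2}$ ($x{\left(d,a \right)} = - 2 \left(a d a + a\right) = - 2 \left(d a^{2} + a\right) = - 2 \left(a + d a^{2}\right) = - 2 a - 2 d a^{2}$)
$X{\left(k,c \right)} = \frac{2}{5}$
$x{\left(-9,11 \right)} \left(X{\left(7,P{\left(3,-4 \right)} \right)} + 122\right) = \left(-2\right) 11 \left(1 + 11 \left(-9\right)\right) \left(\frac{2}{5} + 122\right) = \left(-2\right) 11 \left(1 - 99\right) \frac{612}{5} = \left(-2\right) 11 \left(-98\right) \frac{612}{5} = 2156 \cdot \frac{612}{5} = \frac{1319472}{5}$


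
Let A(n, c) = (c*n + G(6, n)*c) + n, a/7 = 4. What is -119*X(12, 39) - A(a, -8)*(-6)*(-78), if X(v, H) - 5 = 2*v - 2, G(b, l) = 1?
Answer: 92259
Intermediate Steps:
a = 28 (a = 7*4 = 28)
X(v, H) = 3 + 2*v (X(v, H) = 5 + (2*v - 2) = 5 + (-2 + 2*v) = 3 + 2*v)
A(n, c) = c + n + c*n (A(n, c) = (c*n + 1*c) + n = (c*n + c) + n = (c + c*n) + n = c + n + c*n)
-119*X(12, 39) - A(a, -8)*(-6)*(-78) = -119*(3 + 2*12) - (-8 + 28 - 8*28)*(-6)*(-78) = -119*(3 + 24) - (-8 + 28 - 224)*(-6)*(-78) = -119*27 - (-204*(-6))*(-78) = -3213 - 1224*(-78) = -3213 - 1*(-95472) = -3213 + 95472 = 92259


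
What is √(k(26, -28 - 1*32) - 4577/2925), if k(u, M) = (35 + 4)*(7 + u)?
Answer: √48878674/195 ≈ 35.853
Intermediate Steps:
k(u, M) = 273 + 39*u (k(u, M) = 39*(7 + u) = 273 + 39*u)
√(k(26, -28 - 1*32) - 4577/2925) = √((273 + 39*26) - 4577/2925) = √((273 + 1014) - 4577*1/2925) = √(1287 - 4577/2925) = √(3759898/2925) = √48878674/195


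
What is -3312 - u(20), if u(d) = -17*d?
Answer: -2972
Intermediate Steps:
-3312 - u(20) = -3312 - (-17)*20 = -3312 - 1*(-340) = -3312 + 340 = -2972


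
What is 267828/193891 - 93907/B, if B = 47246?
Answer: -5553920449/9160574186 ≈ -0.60629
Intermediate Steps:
267828/193891 - 93907/B = 267828/193891 - 93907/47246 = -5553920449/9160574186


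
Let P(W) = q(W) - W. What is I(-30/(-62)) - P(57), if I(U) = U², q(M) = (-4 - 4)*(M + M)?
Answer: 931434/961 ≈ 969.23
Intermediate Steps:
q(M) = -16*M
P(W) = -17*W (P(W) = -16*W - W = -17*W)
I(-30/(-62)) - P(57) = (-30/(-62))² - (-17)*57 = (-30*(-1/62))² - 1*(-969) = (15/31)² + 969 = 225/961 + 969 = 931434/961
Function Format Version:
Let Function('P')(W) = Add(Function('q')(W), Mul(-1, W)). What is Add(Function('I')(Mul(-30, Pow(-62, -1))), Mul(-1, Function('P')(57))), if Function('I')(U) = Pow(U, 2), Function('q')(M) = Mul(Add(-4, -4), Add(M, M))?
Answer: Rational(931434, 961) ≈ 969.23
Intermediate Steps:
Function('q')(M) = Mul(-16, M) (Function('q')(M) = Mul(-8, Mul(2, M)) = Mul(-16, M))
Function('P')(W) = Mul(-17, W) (Function('P')(W) = Add(Mul(-16, W), Mul(-1, W)) = Mul(-17, W))
Add(Function('I')(Mul(-30, Pow(-62, -1))), Mul(-1, Function('P')(57))) = Add(Pow(Mul(-30, Pow(-62, -1)), 2), Mul(-1, Mul(-17, 57))) = Add(Pow(Mul(-30, Rational(-1, 62)), 2), Mul(-1, -969)) = Add(Pow(Rational(15, 31), 2), 969) = Add(Rational(225, 961), 969) = Rational(931434, 961)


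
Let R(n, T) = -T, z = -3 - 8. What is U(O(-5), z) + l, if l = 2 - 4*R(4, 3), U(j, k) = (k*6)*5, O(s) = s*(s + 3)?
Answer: -316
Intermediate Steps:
z = -11
O(s) = s*(3 + s)
U(j, k) = 30*k (U(j, k) = (6*k)*5 = 30*k)
l = 14 (l = 2 - (-4)*3 = 2 - 4*(-3) = 2 + 12 = 14)
U(O(-5), z) + l = 30*(-11) + 14 = -330 + 14 = -316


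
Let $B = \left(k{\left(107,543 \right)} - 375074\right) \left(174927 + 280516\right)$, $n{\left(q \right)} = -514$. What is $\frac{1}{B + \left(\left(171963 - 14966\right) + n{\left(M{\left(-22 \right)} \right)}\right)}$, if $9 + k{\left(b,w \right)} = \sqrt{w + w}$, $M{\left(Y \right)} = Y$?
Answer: $- \frac{85414385143}{14591234266079897107691} - \frac{455443 \sqrt{1086}}{29182468532159794215382} \approx -5.8543 \cdot 10^{-12}$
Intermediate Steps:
$k{\left(b,w \right)} = -9 + \sqrt{2} \sqrt{w}$ ($k{\left(b,w \right)} = -9 + \sqrt{w + w} = -9 + \sqrt{2 w} = -9 + \sqrt{2} \sqrt{w}$)
$B = -170828926769 + 455443 \sqrt{1086}$ ($B = \left(\left(-9 + \sqrt{2} \sqrt{543}\right) - 375074\right) \left(174927 + 280516\right) = \left(\left(-9 + \sqrt{1086}\right) - 375074\right) 455443 = \left(-375083 + \sqrt{1086}\right) 455443 = -170828926769 + 455443 \sqrt{1086} \approx -1.7081 \cdot 10^{11}$)
$\frac{1}{B + \left(\left(171963 - 14966\right) + n{\left(M{\left(-22 \right)} \right)}\right)} = \frac{1}{\left(-170828926769 + 455443 \sqrt{1086}\right) + \left(\left(171963 - 14966\right) - 514\right)} = \frac{1}{\left(-170828926769 + 455443 \sqrt{1086}\right) + \left(156997 - 514\right)} = \frac{1}{\left(-170828926769 + 455443 \sqrt{1086}\right) + 156483} = \frac{1}{-170828770286 + 455443 \sqrt{1086}}$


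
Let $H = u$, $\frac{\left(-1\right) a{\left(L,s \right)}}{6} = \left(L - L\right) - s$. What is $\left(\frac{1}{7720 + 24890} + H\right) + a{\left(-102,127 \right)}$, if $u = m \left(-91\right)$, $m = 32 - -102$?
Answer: $- \frac{372797519}{32610} \approx -11432.0$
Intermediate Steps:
$m = 134$ ($m = 32 + 102 = 134$)
$u = -12194$ ($u = 134 \left(-91\right) = -12194$)
$a{\left(L,s \right)} = 6 s$ ($a{\left(L,s \right)} = - 6 \left(\left(L - L\right) - s\right) = - 6 \left(0 - s\right) = - 6 \left(- s\right) = 6 s$)
$H = -12194$
$\left(\frac{1}{7720 + 24890} + H\right) + a{\left(-102,127 \right)} = \left(\frac{1}{7720 + 24890} - 12194\right) + 6 \cdot 127 = \left(\frac{1}{32610} - 12194\right) + 762 = - \frac{397646339}{32610} + 762 = - \frac{372797519}{32610}$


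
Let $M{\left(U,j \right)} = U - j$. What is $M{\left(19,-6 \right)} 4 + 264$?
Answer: $364$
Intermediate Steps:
$M{\left(19,-6 \right)} 4 + 264 = \left(19 - -6\right) 4 + 264 = \left(19 + 6\right) 4 + 264 = 25 \cdot 4 + 264 = 100 + 264 = 364$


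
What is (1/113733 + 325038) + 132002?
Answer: 51980530321/113733 ≈ 4.5704e+5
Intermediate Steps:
(1/113733 + 325038) + 132002 = 36967546855/113733 + 132002 = 51980530321/113733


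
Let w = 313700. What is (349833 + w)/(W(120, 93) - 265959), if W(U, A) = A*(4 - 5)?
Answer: -663533/266052 ≈ -2.4940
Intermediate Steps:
W(U, A) = -A (W(U, A) = A*(-1) = -A)
(349833 + w)/(W(120, 93) - 265959) = (349833 + 313700)/(-1*93 - 265959) = 663533/(-93 - 265959) = 663533/(-266052) = 663533*(-1/266052) = -663533/266052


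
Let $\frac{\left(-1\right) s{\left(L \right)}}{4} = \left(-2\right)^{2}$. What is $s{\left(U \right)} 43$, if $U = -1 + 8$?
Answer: $-688$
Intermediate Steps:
$U = 7$
$s{\left(L \right)} = -16$ ($s{\left(L \right)} = - 4 \left(-2\right)^{2} = \left(-4\right) 4 = -16$)
$s{\left(U \right)} 43 = \left(-16\right) 43 = -688$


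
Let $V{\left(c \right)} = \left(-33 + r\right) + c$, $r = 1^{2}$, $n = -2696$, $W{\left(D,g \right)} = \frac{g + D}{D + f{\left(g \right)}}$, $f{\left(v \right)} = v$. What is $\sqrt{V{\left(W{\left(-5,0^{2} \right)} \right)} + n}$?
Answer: $3 i \sqrt{303} \approx 52.221 i$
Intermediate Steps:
$W{\left(D,g \right)} = 1$ ($W{\left(D,g \right)} = \frac{g + D}{D + g} = \frac{D + g}{D + g} = 1$)
$r = 1$
$V{\left(c \right)} = -32 + c$ ($V{\left(c \right)} = \left(-33 + 1\right) + c = -32 + c$)
$\sqrt{V{\left(W{\left(-5,0^{2} \right)} \right)} + n} = \sqrt{\left(-32 + 1\right) - 2696} = \sqrt{-31 - 2696} = \sqrt{-2727} = 3 i \sqrt{303}$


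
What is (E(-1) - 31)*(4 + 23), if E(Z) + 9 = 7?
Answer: -891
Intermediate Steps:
E(Z) = -2 (E(Z) = -9 + 7 = -2)
(E(-1) - 31)*(4 + 23) = (-2 - 31)*(4 + 23) = -33*27 = -891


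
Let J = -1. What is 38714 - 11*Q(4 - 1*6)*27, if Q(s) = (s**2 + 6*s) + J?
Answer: 41387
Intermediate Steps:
Q(s) = -1 + s**2 + 6*s (Q(s) = (s**2 + 6*s) - 1 = -1 + s**2 + 6*s)
38714 - 11*Q(4 - 1*6)*27 = 38714 - 11*(-1 + (4 - 1*6)**2 + 6*(4 - 1*6))*27 = 38714 - 11*(-1 + (4 - 6)**2 + 6*(4 - 6))*27 = 38714 - 11*(-1 + (-2)**2 + 6*(-2))*27 = 38714 - 11*(-1 + 4 - 12)*27 = 38714 - 11*(-9)*27 = 38714 - (-99)*27 = 38714 - 1*(-2673) = 38714 + 2673 = 41387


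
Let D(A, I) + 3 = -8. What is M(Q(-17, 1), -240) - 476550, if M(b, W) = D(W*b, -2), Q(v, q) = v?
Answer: -476561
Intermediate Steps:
D(A, I) = -11 (D(A, I) = -3 - 8 = -11)
M(b, W) = -11
M(Q(-17, 1), -240) - 476550 = -11 - 476550 = -476561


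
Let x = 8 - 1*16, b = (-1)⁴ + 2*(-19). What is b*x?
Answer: 296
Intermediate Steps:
b = -37 (b = 1 - 38 = -37)
x = -8 (x = 8 - 16 = -8)
b*x = -37*(-8) = 296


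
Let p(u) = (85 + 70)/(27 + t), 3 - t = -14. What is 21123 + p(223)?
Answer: 929567/44 ≈ 21127.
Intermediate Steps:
t = 17 (t = 3 - 1*(-14) = 3 + 14 = 17)
p(u) = 155/44 (p(u) = (85 + 70)/(27 + 17) = 155/44)
21123 + p(223) = 21123 + 155/44 = 929567/44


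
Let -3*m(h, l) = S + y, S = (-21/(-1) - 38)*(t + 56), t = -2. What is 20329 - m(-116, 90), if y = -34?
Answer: 60035/3 ≈ 20012.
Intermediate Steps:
S = -918 (S = (-21/(-1) - 38)*(-2 + 56) = (-21*(-1) - 38)*54 = (21 - 38)*54 = -17*54 = -918)
m(h, l) = 952/3 (m(h, l) = -(-918 - 34)/3 = -⅓*(-952) = 952/3)
20329 - m(-116, 90) = 20329 - 1*952/3 = 20329 - 952/3 = 60035/3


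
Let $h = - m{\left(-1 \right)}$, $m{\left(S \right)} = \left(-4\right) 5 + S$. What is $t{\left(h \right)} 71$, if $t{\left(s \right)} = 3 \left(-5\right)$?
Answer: $-1065$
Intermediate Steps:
$m{\left(S \right)} = -20 + S$
$h = 21$ ($h = - (-20 - 1) = \left(-1\right) \left(-21\right) = 21$)
$t{\left(s \right)} = -15$
$t{\left(h \right)} 71 = \left(-15\right) 71 = -1065$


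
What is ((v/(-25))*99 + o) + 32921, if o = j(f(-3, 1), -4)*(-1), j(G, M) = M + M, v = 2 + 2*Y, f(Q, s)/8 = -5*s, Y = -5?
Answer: 824017/25 ≈ 32961.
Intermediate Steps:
f(Q, s) = -40*s (f(Q, s) = 8*(-5*s) = -40*s)
v = -8 (v = 2 + 2*(-5) = 2 - 10 = -8)
j(G, M) = 2*M
o = 8 (o = (2*(-4))*(-1) = -8*(-1) = 8)
((v/(-25))*99 + o) + 32921 = (-8/(-25)*99 + 8) + 32921 = (-8*(-1/25)*99 + 8) + 32921 = ((8/25)*99 + 8) + 32921 = (792/25 + 8) + 32921 = 992/25 + 32921 = 824017/25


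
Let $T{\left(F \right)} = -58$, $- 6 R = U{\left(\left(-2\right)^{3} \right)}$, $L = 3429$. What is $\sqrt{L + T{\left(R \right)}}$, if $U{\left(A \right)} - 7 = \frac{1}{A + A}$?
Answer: $\sqrt{3371} \approx 58.06$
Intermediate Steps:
$U{\left(A \right)} = 7 + \frac{1}{2 A}$ ($U{\left(A \right)} = 7 + \frac{1}{A + A} = 7 + \frac{1}{2 A}$)
$R = - \frac{37}{32}$ ($R = - \frac{7 + \frac{1}{2 \left(-2\right)^{3}}}{6} = - \frac{7 + \frac{1}{2 \left(-8\right)}}{6} = - \frac{7 + \frac{1}{2} \left(- \frac{1}{8}\right)}{6} = - \frac{7 - \frac{1}{16}}{6} = \left(- \frac{1}{6}\right) \frac{111}{16} = - \frac{37}{32} \approx -1.1563$)
$\sqrt{L + T{\left(R \right)}} = \sqrt{3429 - 58} = \sqrt{3371}$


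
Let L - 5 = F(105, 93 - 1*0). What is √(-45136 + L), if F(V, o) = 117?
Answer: I*√45014 ≈ 212.17*I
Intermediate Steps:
L = 122 (L = 5 + 117 = 122)
√(-45136 + L) = √(-45136 + 122) = √(-45014) = I*√45014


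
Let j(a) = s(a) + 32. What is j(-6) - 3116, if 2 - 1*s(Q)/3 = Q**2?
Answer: -3186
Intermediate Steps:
s(Q) = 6 - 3*Q**2
j(a) = 38 - 3*a**2 (j(a) = (6 - 3*a**2) + 32 = 38 - 3*a**2)
j(-6) - 3116 = (38 - 3*(-6)**2) - 3116 = (38 - 3*36) - 3116 = (38 - 108) - 3116 = -70 - 3116 = -3186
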